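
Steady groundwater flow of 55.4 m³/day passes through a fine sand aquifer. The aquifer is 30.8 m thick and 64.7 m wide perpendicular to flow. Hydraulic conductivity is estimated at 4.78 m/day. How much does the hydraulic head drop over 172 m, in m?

Cross-sectional area A = 64.7 × 30.8 = 1993 m².
From Q = K·A·i, i = Q / (K·A) = 55.4 / (4.780 × 1993) = 0.005816.
Head loss Δh = i · L = 0.005816 × 172 = 1.000 m.

1.00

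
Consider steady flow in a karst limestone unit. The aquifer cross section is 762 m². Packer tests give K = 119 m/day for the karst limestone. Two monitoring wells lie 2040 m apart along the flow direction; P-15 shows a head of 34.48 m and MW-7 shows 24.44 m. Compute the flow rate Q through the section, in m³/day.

Hydraulic gradient i = (34.48 − 24.44) / 2040 = 10.04 / 2040 = 0.004922.
Darcy's law: Q = K · A · i = 119.0 × 762.0 × 0.004922 = 446.3 m³/day.

446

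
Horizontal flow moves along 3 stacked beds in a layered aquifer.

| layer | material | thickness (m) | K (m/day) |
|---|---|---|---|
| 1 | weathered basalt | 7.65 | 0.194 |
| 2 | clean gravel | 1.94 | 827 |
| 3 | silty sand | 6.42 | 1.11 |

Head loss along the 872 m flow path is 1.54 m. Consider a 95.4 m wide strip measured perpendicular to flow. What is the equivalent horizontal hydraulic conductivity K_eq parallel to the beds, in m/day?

101

Flow is parallel to layering, so each bed carries its own Darcy discharge and the transmissivities add.
Σ(K_i·b_i) = 0.194×7.65 + 827×1.94 + 1.11×6.42 = 1613 m²/day.
Total thickness b = 16.01 m, so K_eq = Σ(K_i·b_i)/b = 100.7 m/day.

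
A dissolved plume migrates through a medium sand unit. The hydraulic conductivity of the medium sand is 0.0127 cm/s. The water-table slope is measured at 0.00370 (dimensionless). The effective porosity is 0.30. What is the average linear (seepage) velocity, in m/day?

Convert K: 0.0127 cm/s × 864 = 10.97 m/day.
Hydraulic gradient i = 0.00370.
Darcy flux q = K · i = 10.97 × 0.003700 = 0.04060 m/day.
Seepage velocity v = q / n_e = 0.04060 / 0.30 = 0.1353 m/day.

0.135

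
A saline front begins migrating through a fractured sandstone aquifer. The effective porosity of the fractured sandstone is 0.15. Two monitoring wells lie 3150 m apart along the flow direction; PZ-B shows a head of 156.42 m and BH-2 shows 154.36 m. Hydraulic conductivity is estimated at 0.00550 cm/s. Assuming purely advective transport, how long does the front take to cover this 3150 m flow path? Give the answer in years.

416

Convert K: 0.00550 cm/s × 864 = 4.752 m/day.
Hydraulic gradient i = (156.42 − 154.36) / 3150 = 2.06 / 3150 = 0.0006540.
Darcy flux q = K · i = 4.752 × 0.0006540 = 0.003108 m/day.
Seepage velocity v = q / n_e = 0.003108 / 0.15 = 0.02072 m/day.
Travel time t = L / v = 3150 / 0.02072 = 1.520e+05 days = 416.3 years.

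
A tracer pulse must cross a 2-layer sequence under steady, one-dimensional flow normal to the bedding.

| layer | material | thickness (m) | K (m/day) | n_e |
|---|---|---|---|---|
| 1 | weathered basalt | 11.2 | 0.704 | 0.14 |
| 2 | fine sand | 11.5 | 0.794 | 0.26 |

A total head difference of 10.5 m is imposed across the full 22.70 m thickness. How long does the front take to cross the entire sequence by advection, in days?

With flow normal to the layers, continuity requires the same specific discharge q through every layer.
Σ(b_i/K_i) = 11.2/0.704 + 11.5/0.794 = 30.39 d.
q = Δh / Σ(b_i/K_i) = 10.5 / 30.39 = 0.3455 m/day.
In each layer the seepage velocity is v_i = q/n_i, so the layer transit time is t_i = b_i·n_i / q:
  layer 1 (weathered basalt): t_1 = 11.2 × 0.14 / 0.3455 = 4.539 d
  layer 2 (fine sand): t_2 = 11.5 × 0.26 / 0.3455 = 8.655 d
Total t = Σ t_i = 13.19 days.

13.2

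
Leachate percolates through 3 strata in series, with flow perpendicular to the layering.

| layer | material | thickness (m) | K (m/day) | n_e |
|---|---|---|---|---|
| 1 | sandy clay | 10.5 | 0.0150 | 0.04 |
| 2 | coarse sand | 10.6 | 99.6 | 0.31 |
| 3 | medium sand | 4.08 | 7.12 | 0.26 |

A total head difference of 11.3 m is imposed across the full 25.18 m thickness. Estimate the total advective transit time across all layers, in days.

296

With flow normal to the layers, continuity requires the same specific discharge q through every layer.
Σ(b_i/K_i) = 10.5/0.0150 + 10.6/99.6 + 4.08/7.12 = 700.7 d.
q = Δh / Σ(b_i/K_i) = 11.3 / 700.7 = 0.01613 m/day.
In each layer the seepage velocity is v_i = q/n_i, so the layer transit time is t_i = b_i·n_i / q:
  layer 1 (sandy clay): t_1 = 10.5 × 0.04 / 0.01613 = 26.04 d
  layer 2 (coarse sand): t_2 = 10.6 × 0.31 / 0.01613 = 203.8 d
  layer 3 (medium sand): t_3 = 4.08 × 0.26 / 0.01613 = 65.78 d
Total t = Σ t_i = 295.6 days.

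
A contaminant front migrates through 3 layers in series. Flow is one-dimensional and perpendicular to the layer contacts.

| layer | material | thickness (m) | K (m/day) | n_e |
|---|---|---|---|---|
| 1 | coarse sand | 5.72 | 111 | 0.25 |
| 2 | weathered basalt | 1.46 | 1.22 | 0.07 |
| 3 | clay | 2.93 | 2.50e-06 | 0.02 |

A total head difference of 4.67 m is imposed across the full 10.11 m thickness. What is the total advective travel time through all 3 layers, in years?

1090

With flow normal to the layers, continuity requires the same specific discharge q through every layer.
Σ(b_i/K_i) = 5.72/111 + 1.46/1.22 + 2.93/2.50e-06 = 1.172e+06 d.
q = Δh / Σ(b_i/K_i) = 4.67 / 1.172e+06 = 3.985e-06 m/day.
In each layer the seepage velocity is v_i = q/n_i, so the layer transit time is t_i = b_i·n_i / q:
  layer 1 (coarse sand): t_1 = 5.72 × 0.25 / 3.985e-06 = 3.589e+05 d
  layer 2 (weathered basalt): t_2 = 1.46 × 0.07 / 3.985e-06 = 25649 d
  layer 3 (clay): t_3 = 2.93 × 0.02 / 3.985e-06 = 14706 d
Total t = Σ t_i = 3.992e+05 days = 1093 years.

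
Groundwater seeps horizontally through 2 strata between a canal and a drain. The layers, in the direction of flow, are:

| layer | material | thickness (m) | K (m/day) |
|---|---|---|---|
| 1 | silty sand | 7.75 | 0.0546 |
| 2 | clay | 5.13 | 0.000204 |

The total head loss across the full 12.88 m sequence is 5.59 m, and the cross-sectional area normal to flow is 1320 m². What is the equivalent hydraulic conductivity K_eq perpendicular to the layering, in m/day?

0.000509

Flow is perpendicular to layering, so the layers act in series and the equivalent K is the thickness-weighted harmonic mean.
Total thickness L = 7.75 + 5.13 = 12.88 m.
Σ(b_i/K_i) = 7.75/0.0546 + 5.13/0.000204 = 25289 d.
K_eq = L / Σ(b_i/K_i) = 12.88 / 25289 = 0.0005093 m/day.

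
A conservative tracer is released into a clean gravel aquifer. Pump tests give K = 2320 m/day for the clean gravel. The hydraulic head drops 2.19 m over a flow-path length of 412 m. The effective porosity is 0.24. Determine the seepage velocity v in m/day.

Hydraulic gradient i = Δh / L = 2.19 / 412 = 0.005316.
Darcy flux q = K · i = 2320 × 0.005316 = 12.33 m/day.
Seepage velocity v = q / n_e = 12.33 / 0.24 = 51.38 m/day.

51.4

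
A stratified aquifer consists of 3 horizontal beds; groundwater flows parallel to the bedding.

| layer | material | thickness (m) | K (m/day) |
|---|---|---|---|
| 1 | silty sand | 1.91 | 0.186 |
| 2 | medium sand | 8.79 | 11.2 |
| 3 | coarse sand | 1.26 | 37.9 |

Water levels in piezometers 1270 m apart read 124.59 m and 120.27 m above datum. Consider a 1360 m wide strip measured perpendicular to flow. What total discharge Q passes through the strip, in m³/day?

678

Flow is parallel to layering, so each bed carries its own Darcy discharge and the transmissivities add.
Σ(K_i·b_i) = 0.186×1.91 + 11.2×8.79 + 37.9×1.26 = 146.6 m²/day.
Hydraulic gradient i = (124.59 − 120.27) / 1270 = 4.32 / 1270 = 0.003402.
Q = Σ(K_i·b_i) · W · i = 146.6 × 1360 × 0.003402 = 678.0 m³/day.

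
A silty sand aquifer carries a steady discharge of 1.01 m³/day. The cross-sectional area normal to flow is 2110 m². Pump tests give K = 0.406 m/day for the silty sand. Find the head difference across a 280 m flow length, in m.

0.330

From Q = K·A·i, i = Q / (K·A) = 1.01 / (0.4060 × 2110) = 0.001179.
Head loss Δh = i · L = 0.001179 × 280 = 0.3301 m.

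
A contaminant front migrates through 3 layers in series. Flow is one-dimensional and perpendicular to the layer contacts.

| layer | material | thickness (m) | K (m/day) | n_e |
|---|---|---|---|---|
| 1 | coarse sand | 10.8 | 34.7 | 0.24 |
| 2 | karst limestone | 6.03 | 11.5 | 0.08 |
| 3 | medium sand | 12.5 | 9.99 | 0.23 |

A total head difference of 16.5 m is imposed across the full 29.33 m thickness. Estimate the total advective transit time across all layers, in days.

With flow normal to the layers, continuity requires the same specific discharge q through every layer.
Σ(b_i/K_i) = 10.8/34.7 + 6.03/11.5 + 12.5/9.99 = 2.087 d.
q = Δh / Σ(b_i/K_i) = 16.5 / 2.087 = 7.907 m/day.
In each layer the seepage velocity is v_i = q/n_i, so the layer transit time is t_i = b_i·n_i / q:
  layer 1 (coarse sand): t_1 = 10.8 × 0.24 / 7.907 = 0.3278 d
  layer 2 (karst limestone): t_2 = 6.03 × 0.08 / 7.907 = 0.06101 d
  layer 3 (medium sand): t_3 = 12.5 × 0.23 / 7.907 = 0.3636 d
Total t = Σ t_i = 0.7525 days.

0.752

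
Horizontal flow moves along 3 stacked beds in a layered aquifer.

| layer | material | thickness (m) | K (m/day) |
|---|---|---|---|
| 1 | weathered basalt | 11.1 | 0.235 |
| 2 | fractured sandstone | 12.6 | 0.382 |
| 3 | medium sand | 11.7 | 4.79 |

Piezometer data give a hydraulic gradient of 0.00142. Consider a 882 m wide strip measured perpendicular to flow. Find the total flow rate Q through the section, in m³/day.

79.5

Flow is parallel to layering, so each bed carries its own Darcy discharge and the transmissivities add.
Σ(K_i·b_i) = 0.235×11.1 + 0.382×12.6 + 4.79×11.7 = 63.46 m²/day.
Hydraulic gradient i = 0.00142.
Q = Σ(K_i·b_i) · W · i = 63.46 × 882 × 0.001420 = 79.49 m³/day.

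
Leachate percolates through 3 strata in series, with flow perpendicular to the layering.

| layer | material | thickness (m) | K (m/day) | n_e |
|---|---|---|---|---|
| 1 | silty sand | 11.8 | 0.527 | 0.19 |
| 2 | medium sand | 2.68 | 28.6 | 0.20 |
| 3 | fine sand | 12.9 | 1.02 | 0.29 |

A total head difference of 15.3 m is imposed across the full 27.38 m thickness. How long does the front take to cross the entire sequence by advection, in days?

With flow normal to the layers, continuity requires the same specific discharge q through every layer.
Σ(b_i/K_i) = 11.8/0.527 + 2.68/28.6 + 12.9/1.02 = 35.13 d.
q = Δh / Σ(b_i/K_i) = 15.3 / 35.13 = 0.4355 m/day.
In each layer the seepage velocity is v_i = q/n_i, so the layer transit time is t_i = b_i·n_i / q:
  layer 1 (silty sand): t_1 = 11.8 × 0.19 / 0.4355 = 5.148 d
  layer 2 (medium sand): t_2 = 2.68 × 0.20 / 0.4355 = 1.231 d
  layer 3 (fine sand): t_3 = 12.9 × 0.29 / 0.4355 = 8.590 d
Total t = Σ t_i = 14.97 days.

15.0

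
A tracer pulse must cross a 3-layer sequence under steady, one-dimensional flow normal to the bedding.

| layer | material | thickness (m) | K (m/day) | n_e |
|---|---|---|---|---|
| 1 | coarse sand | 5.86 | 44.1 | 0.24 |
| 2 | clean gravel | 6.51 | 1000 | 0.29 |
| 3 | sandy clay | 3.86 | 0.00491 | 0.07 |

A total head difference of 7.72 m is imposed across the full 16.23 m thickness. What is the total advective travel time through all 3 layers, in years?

0.994

With flow normal to the layers, continuity requires the same specific discharge q through every layer.
Σ(b_i/K_i) = 5.86/44.1 + 6.51/1000 + 3.86/0.00491 = 786.3 d.
q = Δh / Σ(b_i/K_i) = 7.72 / 786.3 = 0.009818 m/day.
In each layer the seepage velocity is v_i = q/n_i, so the layer transit time is t_i = b_i·n_i / q:
  layer 1 (coarse sand): t_1 = 5.86 × 0.24 / 0.009818 = 143.2 d
  layer 2 (clean gravel): t_2 = 6.51 × 0.29 / 0.009818 = 192.3 d
  layer 3 (sandy clay): t_3 = 3.86 × 0.07 / 0.009818 = 27.52 d
Total t = Σ t_i = 363.0 days = 0.9940 years.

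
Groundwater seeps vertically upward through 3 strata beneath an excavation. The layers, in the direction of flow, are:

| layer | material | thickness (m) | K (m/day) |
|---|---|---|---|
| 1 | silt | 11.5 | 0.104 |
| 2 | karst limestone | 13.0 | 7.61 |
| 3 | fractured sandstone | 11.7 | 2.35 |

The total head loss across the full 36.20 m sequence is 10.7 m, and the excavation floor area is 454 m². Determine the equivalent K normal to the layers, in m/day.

Flow is perpendicular to layering, so the layers act in series and the equivalent K is the thickness-weighted harmonic mean.
Total thickness L = 11.5 + 13.0 + 11.7 = 36.20 m.
Σ(b_i/K_i) = 11.5/0.104 + 13.0/7.61 + 11.7/2.35 = 117.3 d.
K_eq = L / Σ(b_i/K_i) = 36.20 / 117.3 = 0.3087 m/day.

0.309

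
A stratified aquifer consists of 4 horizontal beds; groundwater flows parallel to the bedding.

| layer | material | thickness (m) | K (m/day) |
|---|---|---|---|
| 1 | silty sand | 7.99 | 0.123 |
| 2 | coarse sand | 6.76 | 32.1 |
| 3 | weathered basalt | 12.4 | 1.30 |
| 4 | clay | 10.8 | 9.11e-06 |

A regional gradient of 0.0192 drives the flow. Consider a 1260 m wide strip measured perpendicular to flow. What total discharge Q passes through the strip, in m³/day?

Flow is parallel to layering, so each bed carries its own Darcy discharge and the transmissivities add.
Σ(K_i·b_i) = 0.123×7.99 + 32.1×6.76 + 1.30×12.4 + 9.11e-06×10.8 = 234.1 m²/day.
Hydraulic gradient i = 0.0192.
Q = Σ(K_i·b_i) · W · i = 234.1 × 1260 × 0.01920 = 5663 m³/day.

5660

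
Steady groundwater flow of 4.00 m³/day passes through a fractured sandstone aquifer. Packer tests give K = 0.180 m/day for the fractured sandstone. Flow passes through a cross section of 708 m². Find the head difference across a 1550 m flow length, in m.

48.7

From Q = K·A·i, i = Q / (K·A) = 4.00 / (0.1800 × 708.0) = 0.03139.
Head loss Δh = i · L = 0.03139 × 1550 = 48.65 m.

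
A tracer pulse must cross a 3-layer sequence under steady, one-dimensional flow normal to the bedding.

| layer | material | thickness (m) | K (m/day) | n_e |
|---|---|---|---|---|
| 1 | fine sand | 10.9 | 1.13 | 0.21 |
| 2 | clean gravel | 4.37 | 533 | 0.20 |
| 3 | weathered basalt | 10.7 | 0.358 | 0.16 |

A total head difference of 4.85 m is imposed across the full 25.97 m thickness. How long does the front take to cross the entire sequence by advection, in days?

With flow normal to the layers, continuity requires the same specific discharge q through every layer.
Σ(b_i/K_i) = 10.9/1.13 + 4.37/533 + 10.7/0.358 = 39.54 d.
q = Δh / Σ(b_i/K_i) = 4.85 / 39.54 = 0.1227 m/day.
In each layer the seepage velocity is v_i = q/n_i, so the layer transit time is t_i = b_i·n_i / q:
  layer 1 (fine sand): t_1 = 10.9 × 0.21 / 0.1227 = 18.66 d
  layer 2 (clean gravel): t_2 = 4.37 × 0.20 / 0.1227 = 7.126 d
  layer 3 (weathered basalt): t_3 = 10.7 × 0.16 / 0.1227 = 13.96 d
Total t = Σ t_i = 39.75 days.

39.7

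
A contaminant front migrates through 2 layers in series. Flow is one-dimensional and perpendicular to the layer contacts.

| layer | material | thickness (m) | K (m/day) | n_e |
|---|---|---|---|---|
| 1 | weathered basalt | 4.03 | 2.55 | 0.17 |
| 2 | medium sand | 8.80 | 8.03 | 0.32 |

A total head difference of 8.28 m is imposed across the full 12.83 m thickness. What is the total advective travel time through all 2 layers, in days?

With flow normal to the layers, continuity requires the same specific discharge q through every layer.
Σ(b_i/K_i) = 4.03/2.55 + 8.80/8.03 = 2.676 d.
q = Δh / Σ(b_i/K_i) = 8.28 / 2.676 = 3.094 m/day.
In each layer the seepage velocity is v_i = q/n_i, so the layer transit time is t_i = b_i·n_i / q:
  layer 1 (weathered basalt): t_1 = 4.03 × 0.17 / 3.094 = 0.2214 d
  layer 2 (medium sand): t_2 = 8.80 × 0.32 / 3.094 = 0.9102 d
Total t = Σ t_i = 1.132 days.

1.13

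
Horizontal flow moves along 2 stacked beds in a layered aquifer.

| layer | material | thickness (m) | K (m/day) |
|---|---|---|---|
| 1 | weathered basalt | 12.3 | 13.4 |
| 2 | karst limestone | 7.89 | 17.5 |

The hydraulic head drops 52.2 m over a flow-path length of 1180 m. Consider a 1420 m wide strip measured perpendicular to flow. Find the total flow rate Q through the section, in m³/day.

Flow is parallel to layering, so each bed carries its own Darcy discharge and the transmissivities add.
Σ(K_i·b_i) = 13.4×12.3 + 17.5×7.89 = 302.9 m²/day.
Hydraulic gradient i = Δh / L = 52.2 / 1180 = 0.04424.
Q = Σ(K_i·b_i) · W · i = 302.9 × 1420 × 0.04424 = 19027 m³/day.

19000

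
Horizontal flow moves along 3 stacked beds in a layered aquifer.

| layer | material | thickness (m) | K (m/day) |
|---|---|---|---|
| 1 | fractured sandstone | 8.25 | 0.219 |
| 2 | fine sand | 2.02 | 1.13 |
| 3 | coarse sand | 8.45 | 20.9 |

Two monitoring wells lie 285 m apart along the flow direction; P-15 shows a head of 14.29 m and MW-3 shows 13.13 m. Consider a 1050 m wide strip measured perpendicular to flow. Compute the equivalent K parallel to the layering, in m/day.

Flow is parallel to layering, so each bed carries its own Darcy discharge and the transmissivities add.
Σ(K_i·b_i) = 0.219×8.25 + 1.13×2.02 + 20.9×8.45 = 180.7 m²/day.
Total thickness b = 18.72 m, so K_eq = Σ(K_i·b_i)/b = 9.652 m/day.

9.65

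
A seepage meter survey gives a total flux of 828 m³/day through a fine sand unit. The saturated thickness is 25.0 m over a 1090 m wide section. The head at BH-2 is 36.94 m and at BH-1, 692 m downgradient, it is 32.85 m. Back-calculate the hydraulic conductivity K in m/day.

5.14

Cross-sectional area A = 1090 × 25.0 = 27250 m².
Hydraulic gradient i = (36.94 − 32.85) / 692 = 4.09 / 692 = 0.005910.
From Q = K·A·i, K = Q / (A·i) = 828 / (27250 × 0.005910) = 5.141 m/day.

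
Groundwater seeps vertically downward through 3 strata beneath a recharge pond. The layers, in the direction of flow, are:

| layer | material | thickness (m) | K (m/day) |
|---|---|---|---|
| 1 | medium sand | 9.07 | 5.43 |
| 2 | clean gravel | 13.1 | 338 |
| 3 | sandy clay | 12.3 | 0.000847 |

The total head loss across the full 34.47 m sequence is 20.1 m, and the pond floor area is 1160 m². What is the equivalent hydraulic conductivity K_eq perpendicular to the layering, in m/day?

Flow is perpendicular to layering, so the layers act in series and the equivalent K is the thickness-weighted harmonic mean.
Total thickness L = 9.07 + 13.1 + 12.3 = 34.47 m.
Σ(b_i/K_i) = 9.07/5.43 + 13.1/338 + 12.3/0.000847 = 14524 d.
K_eq = L / Σ(b_i/K_i) = 34.47 / 14524 = 0.002373 m/day.

0.00237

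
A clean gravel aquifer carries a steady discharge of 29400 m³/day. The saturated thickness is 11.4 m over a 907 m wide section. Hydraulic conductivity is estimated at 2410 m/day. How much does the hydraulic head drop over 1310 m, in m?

1.55

Cross-sectional area A = 907 × 11.4 = 10340 m².
From Q = K·A·i, i = Q / (K·A) = 29400 / (2410 × 10340) = 0.001180.
Head loss Δh = i · L = 0.001180 × 1310 = 1.546 m.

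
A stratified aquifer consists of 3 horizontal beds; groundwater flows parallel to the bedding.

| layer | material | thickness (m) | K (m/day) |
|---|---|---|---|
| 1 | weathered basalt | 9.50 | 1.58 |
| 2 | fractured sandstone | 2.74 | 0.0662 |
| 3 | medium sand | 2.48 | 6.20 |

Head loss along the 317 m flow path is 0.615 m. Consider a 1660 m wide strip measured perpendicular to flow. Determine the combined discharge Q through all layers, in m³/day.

98.4

Flow is parallel to layering, so each bed carries its own Darcy discharge and the transmissivities add.
Σ(K_i·b_i) = 1.58×9.50 + 0.0662×2.74 + 6.20×2.48 = 30.57 m²/day.
Hydraulic gradient i = Δh / L = 0.615 / 317 = 0.001940.
Q = Σ(K_i·b_i) · W · i = 30.57 × 1660 × 0.001940 = 98.44 m³/day.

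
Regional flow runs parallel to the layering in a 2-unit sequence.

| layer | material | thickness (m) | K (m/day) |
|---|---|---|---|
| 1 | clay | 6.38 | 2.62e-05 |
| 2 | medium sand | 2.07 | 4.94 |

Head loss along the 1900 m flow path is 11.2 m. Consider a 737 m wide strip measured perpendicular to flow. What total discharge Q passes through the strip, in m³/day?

44.4

Flow is parallel to layering, so each bed carries its own Darcy discharge and the transmissivities add.
Σ(K_i·b_i) = 2.62e-05×6.38 + 4.94×2.07 = 10.23 m²/day.
Hydraulic gradient i = Δh / L = 11.2 / 1900 = 0.005895.
Q = Σ(K_i·b_i) · W · i = 10.23 × 737 × 0.005895 = 44.43 m³/day.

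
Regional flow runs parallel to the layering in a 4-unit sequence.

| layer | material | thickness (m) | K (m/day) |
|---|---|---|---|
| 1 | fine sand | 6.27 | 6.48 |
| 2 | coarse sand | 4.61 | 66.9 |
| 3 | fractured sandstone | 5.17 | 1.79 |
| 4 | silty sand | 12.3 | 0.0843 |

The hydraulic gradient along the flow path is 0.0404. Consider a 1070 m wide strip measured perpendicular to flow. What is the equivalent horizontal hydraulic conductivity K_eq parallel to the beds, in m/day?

12.7

Flow is parallel to layering, so each bed carries its own Darcy discharge and the transmissivities add.
Σ(K_i·b_i) = 6.48×6.27 + 66.9×4.61 + 1.79×5.17 + 0.0843×12.3 = 359.3 m²/day.
Total thickness b = 28.35 m, so K_eq = Σ(K_i·b_i)/b = 12.67 m/day.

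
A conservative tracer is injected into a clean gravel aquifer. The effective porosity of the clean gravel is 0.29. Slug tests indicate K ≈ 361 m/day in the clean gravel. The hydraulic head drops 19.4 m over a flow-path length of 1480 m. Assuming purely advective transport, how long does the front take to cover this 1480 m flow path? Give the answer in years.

Hydraulic gradient i = Δh / L = 19.4 / 1480 = 0.01311.
Darcy flux q = K · i = 361.0 × 0.01311 = 4.732 m/day.
Seepage velocity v = q / n_e = 4.732 / 0.29 = 16.32 m/day.
Travel time t = L / v = 1480 / 16.32 = 90.70 days = 0.2483 years.

0.248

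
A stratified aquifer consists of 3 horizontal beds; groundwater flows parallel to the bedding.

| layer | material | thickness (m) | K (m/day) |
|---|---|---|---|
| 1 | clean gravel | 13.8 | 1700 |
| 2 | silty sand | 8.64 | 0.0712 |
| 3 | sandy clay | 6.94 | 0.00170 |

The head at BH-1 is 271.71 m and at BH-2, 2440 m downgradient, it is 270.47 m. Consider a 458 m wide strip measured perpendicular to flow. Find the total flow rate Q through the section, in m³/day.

5460

Flow is parallel to layering, so each bed carries its own Darcy discharge and the transmissivities add.
Σ(K_i·b_i) = 1700×13.8 + 0.0712×8.64 + 0.00170×6.94 = 23461 m²/day.
Hydraulic gradient i = (271.71 − 270.47) / 2440 = 1.24 / 2440 = 0.0005082.
Q = Σ(K_i·b_i) · W · i = 23461 × 458 × 0.0005082 = 5461 m³/day.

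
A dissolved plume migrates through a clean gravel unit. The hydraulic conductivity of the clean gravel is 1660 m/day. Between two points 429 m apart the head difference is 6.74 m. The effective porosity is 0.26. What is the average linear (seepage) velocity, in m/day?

Hydraulic gradient i = Δh / L = 6.74 / 429 = 0.01571.
Darcy flux q = K · i = 1660 × 0.01571 = 26.08 m/day.
Seepage velocity v = q / n_e = 26.08 / 0.26 = 100.3 m/day.

100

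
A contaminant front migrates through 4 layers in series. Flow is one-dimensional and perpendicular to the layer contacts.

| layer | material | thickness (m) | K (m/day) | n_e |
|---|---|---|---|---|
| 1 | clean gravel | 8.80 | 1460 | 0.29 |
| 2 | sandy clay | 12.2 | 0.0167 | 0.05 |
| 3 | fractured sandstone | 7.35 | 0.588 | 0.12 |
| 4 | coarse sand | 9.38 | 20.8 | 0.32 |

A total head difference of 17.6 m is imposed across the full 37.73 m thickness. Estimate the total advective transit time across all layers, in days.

298

With flow normal to the layers, continuity requires the same specific discharge q through every layer.
Σ(b_i/K_i) = 8.80/1460 + 12.2/0.0167 + 7.35/0.588 + 9.38/20.8 = 743.5 d.
q = Δh / Σ(b_i/K_i) = 17.6 / 743.5 = 0.02367 m/day.
In each layer the seepage velocity is v_i = q/n_i, so the layer transit time is t_i = b_i·n_i / q:
  layer 1 (clean gravel): t_1 = 8.80 × 0.29 / 0.02367 = 107.8 d
  layer 2 (sandy clay): t_2 = 12.2 × 0.05 / 0.02367 = 25.77 d
  layer 3 (fractured sandstone): t_3 = 7.35 × 0.12 / 0.02367 = 37.26 d
  layer 4 (coarse sand): t_4 = 9.38 × 0.32 / 0.02367 = 126.8 d
Total t = Σ t_i = 297.6 days.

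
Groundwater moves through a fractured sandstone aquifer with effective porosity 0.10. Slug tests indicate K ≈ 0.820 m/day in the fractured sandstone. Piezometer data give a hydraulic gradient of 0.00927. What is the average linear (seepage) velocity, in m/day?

0.0760

Hydraulic gradient i = 0.00927.
Darcy flux q = K · i = 0.8200 × 0.009270 = 0.007601 m/day.
Seepage velocity v = q / n_e = 0.007601 / 0.10 = 0.07601 m/day.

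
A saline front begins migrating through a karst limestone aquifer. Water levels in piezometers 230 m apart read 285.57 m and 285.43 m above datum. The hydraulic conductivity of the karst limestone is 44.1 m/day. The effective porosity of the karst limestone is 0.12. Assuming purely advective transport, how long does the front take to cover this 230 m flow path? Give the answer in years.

Hydraulic gradient i = (285.57 − 285.43) / 230 = 0.14 / 230 = 0.0006087.
Darcy flux q = K · i = 44.10 × 0.0006087 = 0.02684 m/day.
Seepage velocity v = q / n_e = 0.02684 / 0.12 = 0.2237 m/day.
Travel time t = L / v = 230 / 0.2237 = 1028 days = 2.815 years.

2.82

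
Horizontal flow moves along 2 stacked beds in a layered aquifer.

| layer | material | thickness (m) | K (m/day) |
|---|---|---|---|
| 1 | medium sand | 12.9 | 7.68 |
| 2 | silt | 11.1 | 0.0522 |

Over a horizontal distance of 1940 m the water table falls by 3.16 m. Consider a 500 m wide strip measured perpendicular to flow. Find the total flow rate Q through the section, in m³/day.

Flow is parallel to layering, so each bed carries its own Darcy discharge and the transmissivities add.
Σ(K_i·b_i) = 7.68×12.9 + 0.0522×11.1 = 99.65 m²/day.
Hydraulic gradient i = Δh / L = 3.16 / 1940 = 0.001629.
Q = Σ(K_i·b_i) · W · i = 99.65 × 500 × 0.001629 = 81.16 m³/day.

81.2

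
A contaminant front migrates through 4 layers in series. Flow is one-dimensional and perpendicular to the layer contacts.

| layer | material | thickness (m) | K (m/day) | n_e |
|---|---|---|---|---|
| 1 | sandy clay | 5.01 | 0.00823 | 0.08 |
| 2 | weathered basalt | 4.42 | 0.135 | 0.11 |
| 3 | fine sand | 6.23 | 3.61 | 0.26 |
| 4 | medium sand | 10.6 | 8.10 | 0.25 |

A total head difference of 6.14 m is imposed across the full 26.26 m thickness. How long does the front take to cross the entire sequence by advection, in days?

541

With flow normal to the layers, continuity requires the same specific discharge q through every layer.
Σ(b_i/K_i) = 5.01/0.00823 + 4.42/0.135 + 6.23/3.61 + 10.6/8.10 = 644.5 d.
q = Δh / Σ(b_i/K_i) = 6.14 / 644.5 = 0.009526 m/day.
In each layer the seepage velocity is v_i = q/n_i, so the layer transit time is t_i = b_i·n_i / q:
  layer 1 (sandy clay): t_1 = 5.01 × 0.08 / 0.009526 = 42.07 d
  layer 2 (weathered basalt): t_2 = 4.42 × 0.11 / 0.009526 = 51.04 d
  layer 3 (fine sand): t_3 = 6.23 × 0.26 / 0.009526 = 170.0 d
  layer 4 (medium sand): t_4 = 10.6 × 0.25 / 0.009526 = 278.2 d
Total t = Σ t_i = 541.3 days.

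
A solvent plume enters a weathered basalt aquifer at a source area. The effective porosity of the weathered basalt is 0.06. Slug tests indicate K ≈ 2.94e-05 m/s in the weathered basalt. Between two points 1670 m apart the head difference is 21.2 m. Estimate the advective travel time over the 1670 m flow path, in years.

8.51

Convert K: 2.94e-05 m/s × 86400 = 2.540 m/day.
Hydraulic gradient i = Δh / L = 21.2 / 1670 = 0.01269.
Darcy flux q = K · i = 2.540 × 0.01269 = 0.03225 m/day.
Seepage velocity v = q / n_e = 0.03225 / 0.06 = 0.5374 m/day.
Travel time t = L / v = 1670 / 0.5374 = 3107 days = 8.507 years.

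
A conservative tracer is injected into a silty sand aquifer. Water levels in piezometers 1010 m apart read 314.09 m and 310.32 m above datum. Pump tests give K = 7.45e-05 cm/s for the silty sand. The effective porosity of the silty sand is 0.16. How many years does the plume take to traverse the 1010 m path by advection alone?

1840

Convert K: 7.45e-05 cm/s × 864 = 0.06437 m/day.
Hydraulic gradient i = (314.09 − 310.32) / 1010 = 3.77 / 1010 = 0.003733.
Darcy flux q = K · i = 0.06437 × 0.003733 = 0.0002403 m/day.
Seepage velocity v = q / n_e = 0.0002403 / 0.16 = 0.001502 m/day.
Travel time t = L / v = 1010 / 0.001502 = 6.726e+05 days = 1841 years.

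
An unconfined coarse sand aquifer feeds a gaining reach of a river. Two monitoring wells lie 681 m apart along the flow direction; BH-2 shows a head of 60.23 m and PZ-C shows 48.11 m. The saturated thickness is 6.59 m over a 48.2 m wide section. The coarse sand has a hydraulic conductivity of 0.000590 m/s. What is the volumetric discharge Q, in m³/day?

Convert K: 0.000590 m/s × 86400 = 50.98 m/day.
Cross-sectional area A = 48.2 × 6.59 = 317.6 m².
Hydraulic gradient i = (60.23 − 48.11) / 681 = 12.12 / 681 = 0.01780.
Darcy's law: Q = K · A · i = 50.98 × 317.6 × 0.01780 = 288.2 m³/day.

288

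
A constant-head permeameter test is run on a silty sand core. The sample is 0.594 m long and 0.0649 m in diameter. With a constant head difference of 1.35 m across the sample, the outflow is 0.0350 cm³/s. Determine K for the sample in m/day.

0.402

Cross-sectional area A = π·(d/2)² = π × (0.0649/2)² = 0.003308 m².
Convert discharge: 0.0350 cm³/s = 3.500e-08 m³/s.
Darcy's law rearranged: K = Q·L / (A·Δh) = 3.500e-08 × 0.594 / (0.003308 × 1.35) = 4.655e-06 m/s = 0.4022 m/day.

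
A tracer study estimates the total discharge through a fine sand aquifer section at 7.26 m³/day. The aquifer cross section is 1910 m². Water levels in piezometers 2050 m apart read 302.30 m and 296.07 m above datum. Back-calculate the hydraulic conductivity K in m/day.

Hydraulic gradient i = (302.30 − 296.07) / 2050 = 6.23 / 2050 = 0.003039.
From Q = K·A·i, K = Q / (A·i) = 7.26 / (1910 × 0.003039) = 1.251 m/day.

1.25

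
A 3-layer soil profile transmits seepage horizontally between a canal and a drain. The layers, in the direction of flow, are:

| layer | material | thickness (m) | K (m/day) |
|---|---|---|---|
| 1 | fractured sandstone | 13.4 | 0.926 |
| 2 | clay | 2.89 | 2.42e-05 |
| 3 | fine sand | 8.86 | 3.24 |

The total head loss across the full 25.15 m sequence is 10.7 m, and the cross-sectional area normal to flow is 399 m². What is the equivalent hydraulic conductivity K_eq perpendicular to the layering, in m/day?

Flow is perpendicular to layering, so the layers act in series and the equivalent K is the thickness-weighted harmonic mean.
Total thickness L = 13.4 + 2.89 + 8.86 = 25.15 m.
Σ(b_i/K_i) = 13.4/0.926 + 2.89/2.42e-05 + 8.86/3.24 = 1.194e+05 d.
K_eq = L / Σ(b_i/K_i) = 25.15 / 1.194e+05 = 0.0002106 m/day.

0.000211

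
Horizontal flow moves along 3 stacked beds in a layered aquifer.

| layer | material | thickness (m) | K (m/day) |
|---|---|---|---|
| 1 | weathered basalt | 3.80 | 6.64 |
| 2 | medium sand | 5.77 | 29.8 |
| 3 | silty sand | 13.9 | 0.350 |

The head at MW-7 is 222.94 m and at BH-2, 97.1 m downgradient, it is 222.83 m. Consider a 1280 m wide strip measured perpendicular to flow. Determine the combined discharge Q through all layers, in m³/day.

Flow is parallel to layering, so each bed carries its own Darcy discharge and the transmissivities add.
Σ(K_i·b_i) = 6.64×3.80 + 29.8×5.77 + 0.350×13.9 = 202.0 m²/day.
Hydraulic gradient i = (222.94 − 222.83) / 97.1 = 0.11 / 97.1 = 0.001133.
Q = Σ(K_i·b_i) · W · i = 202.0 × 1280 × 0.001133 = 293.0 m³/day.

293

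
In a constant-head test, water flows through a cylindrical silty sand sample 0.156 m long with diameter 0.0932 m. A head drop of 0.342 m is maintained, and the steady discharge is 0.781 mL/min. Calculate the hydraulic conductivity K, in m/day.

0.0752

Cross-sectional area A = π·(d/2)² = π × (0.0932/2)² = 0.006822 m².
Convert discharge: 0.781 mL/min = 1.302e-08 m³/s.
Darcy's law rearranged: K = Q·L / (A·Δh) = 1.302e-08 × 0.156 / (0.006822 × 0.342) = 8.703e-07 m/s = 0.07520 m/day.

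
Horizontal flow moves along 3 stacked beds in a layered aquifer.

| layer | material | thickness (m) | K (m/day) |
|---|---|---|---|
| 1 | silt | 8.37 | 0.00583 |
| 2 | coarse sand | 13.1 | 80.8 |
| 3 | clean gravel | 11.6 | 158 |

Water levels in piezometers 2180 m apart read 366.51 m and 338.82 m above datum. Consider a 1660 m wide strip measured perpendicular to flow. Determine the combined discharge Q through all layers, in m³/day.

Flow is parallel to layering, so each bed carries its own Darcy discharge and the transmissivities add.
Σ(K_i·b_i) = 0.00583×8.37 + 80.8×13.1 + 158×11.6 = 2891 m²/day.
Hydraulic gradient i = (366.51 − 338.82) / 2180 = 27.69 / 2180 = 0.01270.
Q = Σ(K_i·b_i) · W · i = 2891 × 1660 × 0.01270 = 60964 m³/day.

61000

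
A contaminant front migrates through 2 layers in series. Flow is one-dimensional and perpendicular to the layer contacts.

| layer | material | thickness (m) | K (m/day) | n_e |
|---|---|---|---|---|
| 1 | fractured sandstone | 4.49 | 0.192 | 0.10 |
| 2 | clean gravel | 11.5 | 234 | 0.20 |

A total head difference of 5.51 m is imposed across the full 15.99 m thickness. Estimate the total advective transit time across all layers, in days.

With flow normal to the layers, continuity requires the same specific discharge q through every layer.
Σ(b_i/K_i) = 4.49/0.192 + 11.5/234 = 23.43 d.
q = Δh / Σ(b_i/K_i) = 5.51 / 23.43 = 0.2351 m/day.
In each layer the seepage velocity is v_i = q/n_i, so the layer transit time is t_i = b_i·n_i / q:
  layer 1 (fractured sandstone): t_1 = 4.49 × 0.10 / 0.2351 = 1.910 d
  layer 2 (clean gravel): t_2 = 11.5 × 0.20 / 0.2351 = 9.782 d
Total t = Σ t_i = 11.69 days.

11.7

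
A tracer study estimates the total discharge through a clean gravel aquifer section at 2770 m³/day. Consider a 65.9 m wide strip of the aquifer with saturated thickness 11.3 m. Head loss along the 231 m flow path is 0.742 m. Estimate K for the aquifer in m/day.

Cross-sectional area A = 65.9 × 11.3 = 744.7 m².
Hydraulic gradient i = Δh / L = 0.742 / 231 = 0.003212.
From Q = K·A·i, K = Q / (A·i) = 2770 / (744.7 × 0.003212) = 1158 m/day.

1160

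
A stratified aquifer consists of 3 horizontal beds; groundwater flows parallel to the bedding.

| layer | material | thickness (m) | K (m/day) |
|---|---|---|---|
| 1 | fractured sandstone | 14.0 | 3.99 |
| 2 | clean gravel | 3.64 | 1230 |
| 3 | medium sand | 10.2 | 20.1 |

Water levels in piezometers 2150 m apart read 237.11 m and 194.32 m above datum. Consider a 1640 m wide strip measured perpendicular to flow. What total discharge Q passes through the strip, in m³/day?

155000

Flow is parallel to layering, so each bed carries its own Darcy discharge and the transmissivities add.
Σ(K_i·b_i) = 3.99×14.0 + 1230×3.64 + 20.1×10.2 = 4738 m²/day.
Hydraulic gradient i = (237.11 − 194.32) / 2150 = 42.79 / 2150 = 0.01990.
Q = Σ(K_i·b_i) · W · i = 4738 × 1640 × 0.01990 = 1.547e+05 m³/day.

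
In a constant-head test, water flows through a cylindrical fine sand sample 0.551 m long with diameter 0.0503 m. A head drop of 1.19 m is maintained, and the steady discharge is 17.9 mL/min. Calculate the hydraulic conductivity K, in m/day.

Cross-sectional area A = π·(d/2)² = π × (0.0503/2)² = 0.001987 m².
Convert discharge: 17.9 mL/min = 2.983e-07 m³/s.
Darcy's law rearranged: K = Q·L / (A·Δh) = 2.983e-07 × 0.551 / (0.001987 × 1.19) = 6.952e-05 m/s = 6.006 m/day.

6.01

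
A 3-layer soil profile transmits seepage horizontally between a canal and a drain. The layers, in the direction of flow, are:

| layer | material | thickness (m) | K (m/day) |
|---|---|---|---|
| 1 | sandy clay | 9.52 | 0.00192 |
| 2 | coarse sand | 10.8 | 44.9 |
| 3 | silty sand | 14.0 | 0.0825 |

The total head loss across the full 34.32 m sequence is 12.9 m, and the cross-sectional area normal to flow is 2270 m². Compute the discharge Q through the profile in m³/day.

5.71

Flow is perpendicular to layering, so the layers act in series and the equivalent K is the thickness-weighted harmonic mean.
Total thickness L = 9.52 + 10.8 + 14.0 = 34.32 m.
Σ(b_i/K_i) = 9.52/0.00192 + 10.8/44.9 + 14.0/0.0825 = 5128 d.
K_eq = L / Σ(b_i/K_i) = 34.32 / 5128 = 0.006692 m/day.
Q = K_eq · A · (Δh/L) = 0.006692 × 2270 × (12.9/34.32) = 5.710 m³/day.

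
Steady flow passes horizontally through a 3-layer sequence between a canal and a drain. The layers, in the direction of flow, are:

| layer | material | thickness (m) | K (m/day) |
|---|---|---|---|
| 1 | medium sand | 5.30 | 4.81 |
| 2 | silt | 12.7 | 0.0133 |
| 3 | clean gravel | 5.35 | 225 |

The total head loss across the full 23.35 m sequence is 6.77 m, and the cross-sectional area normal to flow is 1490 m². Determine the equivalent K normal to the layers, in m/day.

0.0244

Flow is perpendicular to layering, so the layers act in series and the equivalent K is the thickness-weighted harmonic mean.
Total thickness L = 5.30 + 12.7 + 5.35 = 23.35 m.
Σ(b_i/K_i) = 5.30/4.81 + 12.7/0.0133 + 5.35/225 = 956.0 d.
K_eq = L / Σ(b_i/K_i) = 23.35 / 956.0 = 0.02442 m/day.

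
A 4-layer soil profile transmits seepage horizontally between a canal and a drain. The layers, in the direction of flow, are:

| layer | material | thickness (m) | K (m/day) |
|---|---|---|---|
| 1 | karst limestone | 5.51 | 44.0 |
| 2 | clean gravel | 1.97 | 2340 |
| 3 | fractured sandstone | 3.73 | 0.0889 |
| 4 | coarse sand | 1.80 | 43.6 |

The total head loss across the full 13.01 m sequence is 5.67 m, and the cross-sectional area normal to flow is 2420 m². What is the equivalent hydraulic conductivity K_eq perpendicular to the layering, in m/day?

0.309

Flow is perpendicular to layering, so the layers act in series and the equivalent K is the thickness-weighted harmonic mean.
Total thickness L = 5.51 + 1.97 + 3.73 + 1.80 = 13.01 m.
Σ(b_i/K_i) = 5.51/44.0 + 1.97/2340 + 3.73/0.0889 + 1.80/43.6 = 42.12 d.
K_eq = L / Σ(b_i/K_i) = 13.01 / 42.12 = 0.3088 m/day.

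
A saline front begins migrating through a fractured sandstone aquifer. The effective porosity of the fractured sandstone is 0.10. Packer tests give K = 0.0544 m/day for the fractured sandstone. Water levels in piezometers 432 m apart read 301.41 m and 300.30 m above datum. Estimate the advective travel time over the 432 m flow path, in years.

Hydraulic gradient i = (301.41 − 300.30) / 432 = 1.11 / 432 = 0.002569.
Darcy flux q = K · i = 0.05440 × 0.002569 = 0.0001398 m/day.
Seepage velocity v = q / n_e = 0.0001398 / 0.10 = 0.001398 m/day.
Travel time t = L / v = 432 / 0.001398 = 3.091e+05 days = 846.2 years.

846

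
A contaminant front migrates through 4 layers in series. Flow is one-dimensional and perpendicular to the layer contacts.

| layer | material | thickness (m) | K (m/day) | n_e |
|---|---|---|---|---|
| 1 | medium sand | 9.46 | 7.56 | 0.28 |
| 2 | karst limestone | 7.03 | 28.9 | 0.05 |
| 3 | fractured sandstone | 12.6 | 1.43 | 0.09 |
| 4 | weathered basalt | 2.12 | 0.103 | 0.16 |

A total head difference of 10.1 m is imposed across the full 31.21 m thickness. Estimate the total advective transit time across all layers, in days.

13.7

With flow normal to the layers, continuity requires the same specific discharge q through every layer.
Σ(b_i/K_i) = 9.46/7.56 + 7.03/28.9 + 12.6/1.43 + 2.12/0.103 = 30.89 d.
q = Δh / Σ(b_i/K_i) = 10.1 / 30.89 = 0.3270 m/day.
In each layer the seepage velocity is v_i = q/n_i, so the layer transit time is t_i = b_i·n_i / q:
  layer 1 (medium sand): t_1 = 9.46 × 0.28 / 0.3270 = 8.101 d
  layer 2 (karst limestone): t_2 = 7.03 × 0.05 / 0.3270 = 1.075 d
  layer 3 (fractured sandstone): t_3 = 12.6 × 0.09 / 0.3270 = 3.468 d
  layer 4 (weathered basalt): t_4 = 2.12 × 0.16 / 0.3270 = 1.037 d
Total t = Σ t_i = 13.68 days.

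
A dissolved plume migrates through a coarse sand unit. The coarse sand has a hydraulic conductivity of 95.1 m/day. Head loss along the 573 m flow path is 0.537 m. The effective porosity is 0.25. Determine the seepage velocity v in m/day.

0.357

Hydraulic gradient i = Δh / L = 0.537 / 573 = 0.0009372.
Darcy flux q = K · i = 95.10 × 0.0009372 = 0.08913 m/day.
Seepage velocity v = q / n_e = 0.08913 / 0.25 = 0.3565 m/day.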